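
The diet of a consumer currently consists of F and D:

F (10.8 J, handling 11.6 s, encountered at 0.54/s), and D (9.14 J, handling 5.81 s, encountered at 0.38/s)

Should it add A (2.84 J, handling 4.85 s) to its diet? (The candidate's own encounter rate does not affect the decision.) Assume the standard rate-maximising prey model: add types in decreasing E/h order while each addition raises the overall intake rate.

No

On F and D alone, R = ΣλE/(1+Σλh) = 9.305/9.472 = 0.9824 J/s.
Profitability of A: 2.84/4.85 = 0.5856 J/s.
Since 0.5856 < R, time spent handling A is better spent searching.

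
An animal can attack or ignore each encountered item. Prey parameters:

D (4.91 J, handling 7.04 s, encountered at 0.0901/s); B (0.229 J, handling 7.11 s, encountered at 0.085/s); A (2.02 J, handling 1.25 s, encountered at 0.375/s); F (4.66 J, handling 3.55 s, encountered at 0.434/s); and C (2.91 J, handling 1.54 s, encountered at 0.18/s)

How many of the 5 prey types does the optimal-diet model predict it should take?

Profitabilities (E/h, J/s): C 1.89, A 1.62, F 1.31, D 0.697, B 0.0322. Add prey in this order while the next type's profitability exceeds the intake rate on those already taken.
Rate on top 1: 0.4101. A: 1.62 > 0.4101 → include.
Rate on top 2: 0.7339. F: 1.31 > 0.7339 → include.
Rate on top 3: 1.005. D: 0.697 < 1.005 → exclude; stop.
Optimal diet: C, A, F — 3 of 5 types.

3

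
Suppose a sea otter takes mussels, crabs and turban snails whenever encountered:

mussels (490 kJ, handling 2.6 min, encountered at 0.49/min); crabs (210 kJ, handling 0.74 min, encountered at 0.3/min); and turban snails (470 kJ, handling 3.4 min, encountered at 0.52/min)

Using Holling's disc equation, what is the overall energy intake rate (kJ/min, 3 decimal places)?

Energy encountered per unit search time: 0.49×490 + 0.3×210 + 0.52×470 = 547.5 kJ/min.
Handling time per unit search time: 0.49×2.6 + 0.3×0.74 + 0.52×3.4 = 3.264.
Rate = 547.5/(1 + 3.264) = 128.4 kJ/min.

128.401 kJ/min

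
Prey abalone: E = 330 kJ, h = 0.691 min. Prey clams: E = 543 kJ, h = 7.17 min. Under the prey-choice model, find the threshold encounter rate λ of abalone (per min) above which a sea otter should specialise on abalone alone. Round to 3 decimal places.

0.273 per min

The zero-one rule: include clams iff E₂/h₂ > λE₁/(1+λh₁). Equality gives the switch point.
λE₁h₂ = E₂ + λE₂h₁ ⇒ λ = E₂/(E₁h₂ − E₂h₁) = 543/(2366 − 375.2) = 0.2727 per min.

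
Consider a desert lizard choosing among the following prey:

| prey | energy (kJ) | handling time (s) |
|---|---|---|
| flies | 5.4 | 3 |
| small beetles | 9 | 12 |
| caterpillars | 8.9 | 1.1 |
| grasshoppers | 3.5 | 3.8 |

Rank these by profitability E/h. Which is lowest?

In descending order of E/h:
caterpillars: 8.9/1.1 = 8.09 kJ/s
flies: 5.4/3 = 1.8 kJ/s
grasshoppers: 3.5/3.8 = 0.921 kJ/s
small beetles: 9/12 = 0.75 kJ/s

small beetles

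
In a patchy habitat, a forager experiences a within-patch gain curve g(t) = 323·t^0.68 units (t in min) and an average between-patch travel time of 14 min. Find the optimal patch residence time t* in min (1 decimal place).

Optimal t* satisfies g'(t*) = g(t*)/(T + t*).
g'(t) = 0.68·323·t^-0.32. Setting 0.68·323·t^-0.32 = 323·t^0.68/(14+t) gives 0.68(14+t) = t, so 0.32·t = 0.68×14.
t* = 0.68×14/0.32 = 29.75 min.

29.8 min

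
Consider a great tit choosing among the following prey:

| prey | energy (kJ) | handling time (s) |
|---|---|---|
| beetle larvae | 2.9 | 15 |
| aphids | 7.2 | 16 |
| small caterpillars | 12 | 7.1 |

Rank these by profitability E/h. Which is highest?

small caterpillars

In descending order of E/h:
small caterpillars: 12/7.1 = 1.69 kJ/s
aphids: 7.2/16 = 0.45 kJ/s
beetle larvae: 2.9/15 = 0.193 kJ/s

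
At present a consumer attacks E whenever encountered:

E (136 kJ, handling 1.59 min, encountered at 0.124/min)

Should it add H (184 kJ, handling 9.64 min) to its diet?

Yes

On E alone, R = ΣλE/(1+Σλh) = 16.86/1.197 = 14.09 kJ/min.
H: E/h = 184/9.64 = 19.09 kJ/min.
Since 19.09 > R, including H increases the long-run rate.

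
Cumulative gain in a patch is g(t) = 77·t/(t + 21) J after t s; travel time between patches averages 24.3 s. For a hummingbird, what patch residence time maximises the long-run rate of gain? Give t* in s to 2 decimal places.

22.59 s

Maximise g(t)/(T+t): set derivative to zero → g'(t)(T+t) = g(t).
g'(t) = 77·21/(t + 21)². Setting 77·21/(t+21)² = 77t/[(t+21)(24.3+t)] gives 21(24.3+t) = t(t+21), so t² = 21×24.3 = 510.3.
t* = √510.3 = 22.59 s.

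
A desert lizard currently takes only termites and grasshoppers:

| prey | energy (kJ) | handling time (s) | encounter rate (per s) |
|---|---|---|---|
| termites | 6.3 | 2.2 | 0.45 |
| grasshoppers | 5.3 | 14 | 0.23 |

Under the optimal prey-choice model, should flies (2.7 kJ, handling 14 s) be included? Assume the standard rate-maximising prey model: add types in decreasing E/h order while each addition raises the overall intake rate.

No

Current rate: (0.45×6.3 + 0.23×5.3)/(1 + 0.45×2.2 + 0.23×14) = 0.7781 kJ/s.
flies: E/h = 2.7/14 = 0.1929 kJ/s.
0.1929 < 0.7781, so adding flies would lower the average — exclude it.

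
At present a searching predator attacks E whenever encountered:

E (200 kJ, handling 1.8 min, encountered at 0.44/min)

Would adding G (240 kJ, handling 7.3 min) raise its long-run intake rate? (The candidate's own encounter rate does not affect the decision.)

Intake rate on the current diet: R = (0.44×200) / (1 + 0.44×1.8) = 88/1.792 = 49.11 kJ/min.
Profitability of G: 240/7.3 = 32.88 kJ/min.
Since 32.88 < R, time spent handling G is better spent searching.

No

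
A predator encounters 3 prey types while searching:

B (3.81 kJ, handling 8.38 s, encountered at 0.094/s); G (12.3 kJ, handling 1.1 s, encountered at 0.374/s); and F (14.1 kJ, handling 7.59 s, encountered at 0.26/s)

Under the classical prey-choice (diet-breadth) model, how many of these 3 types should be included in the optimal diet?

1

E/h in descending order: G 11.2, F 1.86, B 0.455 kJ/s. The optimal diet is the largest prefix of this list for which every included type satisfies E_i/h_i > R on the types above it.
Rate on top 1: 3.259. F: 1.86 < 3.259 → exclude; stop.
Optimal diet: G — 1 of 3 types.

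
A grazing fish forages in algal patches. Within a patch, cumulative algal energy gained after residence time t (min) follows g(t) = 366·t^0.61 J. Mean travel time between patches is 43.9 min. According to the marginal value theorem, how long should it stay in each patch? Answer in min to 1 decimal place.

Optimal t* satisfies g'(t*) = g(t*)/(T + t*).
g'(t) = 0.61·366·t^-0.39. Setting 0.61·366·t^-0.39 = 366·t^0.61/(43.9+t) gives 0.61(43.9+t) = t, so 0.39·t = 0.61×43.9.
t* = 0.61×43.9/0.39 = 68.66 min.

68.7 min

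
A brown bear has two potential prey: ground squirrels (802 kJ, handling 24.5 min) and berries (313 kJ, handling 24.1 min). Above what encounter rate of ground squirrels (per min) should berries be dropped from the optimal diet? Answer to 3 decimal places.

0.027 per min

At the threshold, the rate on ground squirrels alone equals the profitability of berries: λ·802/(1 + λ·24.5) = 313/24.1 = 12.99.
Rearranging, λ(802 − 12.99×24.5) = 12.99, so λ = 12.99/483.8 = 0.02684 per min.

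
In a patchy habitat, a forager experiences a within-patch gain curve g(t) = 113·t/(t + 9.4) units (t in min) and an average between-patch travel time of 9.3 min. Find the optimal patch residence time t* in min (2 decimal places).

Maximise g(t)/(T+t): set derivative to zero → g'(t)(T+t) = g(t).
g'(t) = 113·9.4/(t + 9.4)². Setting 113·9.4/(t+9.4)² = 113t/[(t+9.4)(9.3+t)] gives 9.4(9.3+t) = t(t+9.4), so t² = 9.4×9.3 = 87.42.
t* = √87.42 = 9.35 min.

9.35 min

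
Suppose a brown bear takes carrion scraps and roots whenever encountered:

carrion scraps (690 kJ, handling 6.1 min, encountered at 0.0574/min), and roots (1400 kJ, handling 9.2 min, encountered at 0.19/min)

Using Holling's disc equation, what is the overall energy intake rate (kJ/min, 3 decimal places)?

98.642 kJ/min

Energy encountered per unit search time: 0.0574×690 + 0.19×1400 = 305.6 kJ/min.
Handling time per unit search time: 0.0574×6.1 + 0.19×9.2 = 2.098.
Rate = 305.6/(1 + 2.098) = 98.64 kJ/min.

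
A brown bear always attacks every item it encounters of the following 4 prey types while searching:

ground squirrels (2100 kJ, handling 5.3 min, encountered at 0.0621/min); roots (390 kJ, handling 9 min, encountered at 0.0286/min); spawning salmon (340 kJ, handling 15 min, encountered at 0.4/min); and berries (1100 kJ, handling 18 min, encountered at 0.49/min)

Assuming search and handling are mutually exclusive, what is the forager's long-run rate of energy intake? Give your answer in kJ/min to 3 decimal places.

Energy encountered per unit search time: 0.0621×2100 + 0.0286×390 + 0.4×340 + 0.49×1100 = 816.6 kJ/min.
Handling time per unit search time: 0.0621×5.3 + 0.0286×9 + 0.4×15 + 0.49×18 = 15.41.
Rate = 816.6/(1 + 15.41) = 49.77 kJ/min.

49.771 kJ/min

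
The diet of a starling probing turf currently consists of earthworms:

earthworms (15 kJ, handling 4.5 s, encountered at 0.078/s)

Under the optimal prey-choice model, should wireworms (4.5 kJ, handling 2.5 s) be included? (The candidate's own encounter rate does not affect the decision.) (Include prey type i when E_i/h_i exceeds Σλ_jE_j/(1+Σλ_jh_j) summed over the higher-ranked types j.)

Yes

On earthworms alone, R = ΣλE/(1+Σλh) = 1.17/1.351 = 0.866 kJ/s.
wireworms: E/h = 4.5/2.5 = 1.8 kJ/s.
1.8 > 0.866, so adding wireworms raises the average — include it.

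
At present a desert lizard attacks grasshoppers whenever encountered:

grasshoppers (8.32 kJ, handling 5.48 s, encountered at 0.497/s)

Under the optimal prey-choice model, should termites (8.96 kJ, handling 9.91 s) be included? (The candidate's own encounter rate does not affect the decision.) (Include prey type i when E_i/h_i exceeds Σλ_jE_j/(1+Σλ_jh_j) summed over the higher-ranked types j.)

Current rate: (0.497×8.32)/(1 + 0.497×5.48) = 1.111 kJ/s.
Profitability of termites: 8.96/9.91 = 0.9041 kJ/s.
Since 0.9041 < R, time spent handling termites is better spent searching.

No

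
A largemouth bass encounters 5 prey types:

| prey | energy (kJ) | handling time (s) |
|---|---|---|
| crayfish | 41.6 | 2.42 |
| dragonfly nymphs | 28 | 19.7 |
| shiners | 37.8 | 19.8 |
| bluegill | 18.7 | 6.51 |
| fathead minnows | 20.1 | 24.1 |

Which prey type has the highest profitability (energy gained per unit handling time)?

In descending order of E/h:
crayfish: 41.6/2.42 = 17.2 kJ/s
bluegill: 18.7/6.51 = 2.87 kJ/s
shiners: 37.8/19.8 = 1.91 kJ/s
dragonfly nymphs: 28/19.7 = 1.42 kJ/s
fathead minnows: 20.1/24.1 = 0.834 kJ/s

crayfish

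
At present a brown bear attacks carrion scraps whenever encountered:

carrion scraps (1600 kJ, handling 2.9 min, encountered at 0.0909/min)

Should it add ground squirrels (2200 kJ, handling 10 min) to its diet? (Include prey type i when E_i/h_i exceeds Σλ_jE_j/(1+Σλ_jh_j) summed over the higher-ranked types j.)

Yes

Current rate: (0.0909×1600)/(1 + 0.0909×2.9) = 115.1 kJ/min.
ground squirrels: E/h = 2200/10 = 220 kJ/min.
Since 220 > R, including ground squirrels increases the long-run rate.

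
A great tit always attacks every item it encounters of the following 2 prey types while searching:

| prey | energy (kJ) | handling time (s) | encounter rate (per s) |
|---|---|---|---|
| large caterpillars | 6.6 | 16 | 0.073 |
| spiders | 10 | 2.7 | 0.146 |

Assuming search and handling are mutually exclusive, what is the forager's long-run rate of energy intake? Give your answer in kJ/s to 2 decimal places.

Energy encountered per unit search time: 0.073×6.6 + 0.146×10 = 1.942 kJ/s.
Handling time per unit search time: 0.073×16 + 0.146×2.7 = 1.562.
Rate = 1.942/(1 + 1.562) = 0.7579 kJ/s.

0.76 kJ/s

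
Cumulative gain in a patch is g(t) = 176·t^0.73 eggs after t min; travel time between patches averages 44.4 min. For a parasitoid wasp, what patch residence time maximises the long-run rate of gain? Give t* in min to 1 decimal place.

Optimal t* satisfies g'(t*) = g(t*)/(T + t*).
g'(t) = 0.73·176·t^-0.27. Setting 0.73·176·t^-0.27 = 176·t^0.73/(44.4+t) gives 0.73(44.4+t) = t, so 0.27·t = 0.73×44.4.
t* = 0.73×44.4/0.27 = 120 min.

120.0 min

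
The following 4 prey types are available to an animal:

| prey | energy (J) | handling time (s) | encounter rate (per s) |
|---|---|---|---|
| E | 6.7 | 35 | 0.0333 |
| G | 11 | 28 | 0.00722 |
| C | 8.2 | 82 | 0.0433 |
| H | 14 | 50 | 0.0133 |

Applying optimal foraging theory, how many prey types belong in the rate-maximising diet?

Rank by E/h (J/s): G 0.393, H 0.28, E 0.191, C 0.1. Include each in turn until the next type's E/h falls below the running intake rate.
Rate on top 1: 0.06606. H: 0.28 > 0.06606 → include.
Rate on top 2: 0.1423. E: 0.191 > 0.1423 → include.
Rate on top 3: 0.1612. C: 0.1 < 0.1612 → exclude; stop.
Optimal diet: G, H, E — 3 of 4 types.

3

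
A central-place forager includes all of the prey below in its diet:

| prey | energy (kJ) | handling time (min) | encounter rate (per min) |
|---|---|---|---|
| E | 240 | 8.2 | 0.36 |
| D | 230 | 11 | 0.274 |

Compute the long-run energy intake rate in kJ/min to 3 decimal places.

R = (0.36×240 + 0.274×230) / (1 + 0.36×8.2 + 0.274×11) = 149.4/6.966 = 21.45 kJ/min.

21.450 kJ/min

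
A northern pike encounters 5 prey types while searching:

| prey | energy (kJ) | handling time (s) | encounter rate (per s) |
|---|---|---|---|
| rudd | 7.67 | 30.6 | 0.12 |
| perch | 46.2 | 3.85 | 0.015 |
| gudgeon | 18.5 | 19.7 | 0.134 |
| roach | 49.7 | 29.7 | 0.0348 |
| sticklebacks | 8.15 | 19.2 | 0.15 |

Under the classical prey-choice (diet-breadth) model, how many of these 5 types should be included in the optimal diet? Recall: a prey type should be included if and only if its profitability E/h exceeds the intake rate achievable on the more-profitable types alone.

2

Rank by E/h (kJ/s): perch 12, roach 1.67, gudgeon 0.939, sticklebacks 0.424, rudd 0.251. Include each in turn until the next type's E/h falls below the running intake rate.
Rate on top 1: 0.6552. roach: 1.67 > 0.6552 → include.
Rate on top 2: 1.158. gudgeon: 0.939 < 1.158 → exclude; stop.
Optimal diet: perch, roach — 2 of 5 types.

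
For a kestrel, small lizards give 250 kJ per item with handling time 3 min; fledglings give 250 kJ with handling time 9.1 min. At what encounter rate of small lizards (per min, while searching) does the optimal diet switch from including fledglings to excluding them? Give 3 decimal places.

0.164 per min

At the threshold, the rate on small lizards alone equals the profitability of fledglings: λ·250/(1 + λ·3) = 250/9.1 = 27.47.
Rearranging, λ(250 − 27.47×3) = 27.47, so λ = 27.47/167.6 = 0.1639 per min.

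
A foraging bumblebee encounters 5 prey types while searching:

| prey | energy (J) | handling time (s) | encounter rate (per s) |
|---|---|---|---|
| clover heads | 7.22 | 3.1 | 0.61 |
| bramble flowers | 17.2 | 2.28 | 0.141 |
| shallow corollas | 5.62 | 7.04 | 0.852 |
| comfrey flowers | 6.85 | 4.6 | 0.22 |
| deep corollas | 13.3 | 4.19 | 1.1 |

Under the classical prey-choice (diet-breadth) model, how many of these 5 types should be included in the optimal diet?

Profitabilities (E/h, J/s): bramble flowers 7.54, deep corollas 3.17, clover heads 2.33, comfrey flowers 1.49, shallow corollas 0.798. Add prey in this order while the next type's profitability exceeds the intake rate on those already taken.
Rate on top 1: 1.835. deep corollas: 3.17 > 1.835 → include.
Rate on top 2: 2.876. clover heads: 2.33 < 2.876 → exclude; stop.
Optimal diet: bramble flowers, deep corollas — 2 of 5 types.

2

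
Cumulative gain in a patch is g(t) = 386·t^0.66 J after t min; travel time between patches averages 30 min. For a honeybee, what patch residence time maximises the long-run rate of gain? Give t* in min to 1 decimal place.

Maximise g(t)/(T+t): set derivative to zero → g'(t)(T+t) = g(t).
g'(t) = 0.66·386·t^-0.34. Setting 0.66·386·t^-0.34 = 386·t^0.66/(30+t) gives 0.66(30+t) = t, so 0.34·t = 0.66×30.
t* = 0.66×30/0.34 = 58.24 min.

58.2 min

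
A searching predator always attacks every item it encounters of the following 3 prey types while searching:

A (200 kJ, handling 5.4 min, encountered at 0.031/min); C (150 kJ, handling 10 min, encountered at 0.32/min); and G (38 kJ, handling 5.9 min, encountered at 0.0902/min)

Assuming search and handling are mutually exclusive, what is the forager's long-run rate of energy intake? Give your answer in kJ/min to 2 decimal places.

R = Σλ_iE_i / (1 + Σλ_ih_i)
Numerator: 0.031×200 + 0.32×150 + 0.0902×38 = 57.63
Denominator: 1 + 0.031×5.4 + 0.32×10 + 0.0902×5.9 = 4.9
R = 57.63/4.9 = 11.76 kJ/min

11.76 kJ/min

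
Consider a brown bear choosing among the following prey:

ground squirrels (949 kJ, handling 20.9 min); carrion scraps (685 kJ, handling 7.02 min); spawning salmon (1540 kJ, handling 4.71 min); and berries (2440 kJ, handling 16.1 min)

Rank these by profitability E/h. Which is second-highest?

berries

In descending order of E/h:
spawning salmon: 1540/4.71 = 327 kJ/min
berries: 2440/16.1 = 152 kJ/min
carrion scraps: 685/7.02 = 97.6 kJ/min
ground squirrels: 949/20.9 = 45.4 kJ/min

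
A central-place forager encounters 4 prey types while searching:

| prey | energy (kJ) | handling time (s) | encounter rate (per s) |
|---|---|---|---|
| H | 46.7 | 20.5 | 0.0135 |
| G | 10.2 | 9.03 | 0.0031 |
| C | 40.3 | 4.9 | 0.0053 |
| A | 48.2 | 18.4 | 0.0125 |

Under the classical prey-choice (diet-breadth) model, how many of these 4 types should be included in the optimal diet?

E/h in descending order: C 8.22, A 2.62, H 2.28, G 1.13 kJ/s. The optimal diet is the largest prefix of this list for which every included type satisfies E_i/h_i > R on the types above it.
Rate on top 1: 0.2082. A: 2.62 > 0.2082 → include.
Rate on top 2: 0.6498. H: 2.28 > 0.6498 → include.
Rate on top 3: 0.9438. G: 1.13 > 0.9438 → include.
Optimal diet: C, A, H, G — 4 of 4 types.

4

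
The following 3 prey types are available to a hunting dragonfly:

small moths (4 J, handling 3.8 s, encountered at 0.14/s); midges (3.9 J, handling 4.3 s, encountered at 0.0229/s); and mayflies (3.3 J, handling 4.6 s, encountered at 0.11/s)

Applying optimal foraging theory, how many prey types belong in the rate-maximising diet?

3

Profitabilities (E/h, J/s): small moths 1.05, midges 0.907, mayflies 0.717. Add prey in this order while the next type's profitability exceeds the intake rate on those already taken.
Rate on top 1: 0.3655. midges: 0.907 > 0.3655 → include.
Rate on top 2: 0.3982. mayflies: 0.717 > 0.3982 → include.
Optimal diet: small moths, midges, mayflies — 3 of 3 types.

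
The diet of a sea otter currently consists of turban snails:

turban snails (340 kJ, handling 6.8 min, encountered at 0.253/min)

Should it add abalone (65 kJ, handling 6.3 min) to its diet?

On turban snails alone, R = ΣλE/(1+Σλh) = 86.02/2.72 = 31.62 kJ/min.
abalone: E/h = 65/6.3 = 10.32 kJ/min.
Since 10.32 < R, time spent handling abalone is better spent searching.

No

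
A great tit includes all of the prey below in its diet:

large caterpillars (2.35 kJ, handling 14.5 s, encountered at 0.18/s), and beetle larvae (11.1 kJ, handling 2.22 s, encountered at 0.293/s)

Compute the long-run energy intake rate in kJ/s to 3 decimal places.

Energy encountered per unit search time: 0.18×2.35 + 0.293×11.1 = 3.675 kJ/s.
Handling time per unit search time: 0.18×14.5 + 0.293×2.22 = 3.26.
Rate = 3.675/(1 + 3.26) = 0.8627 kJ/s.

0.863 kJ/s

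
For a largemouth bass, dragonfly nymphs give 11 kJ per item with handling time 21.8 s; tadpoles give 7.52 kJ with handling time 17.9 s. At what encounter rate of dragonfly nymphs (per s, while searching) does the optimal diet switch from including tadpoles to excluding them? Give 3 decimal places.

0.228 per s

At the threshold, the rate on dragonfly nymphs alone equals the profitability of tadpoles: λ·11/(1 + λ·21.8) = 7.52/17.9 = 0.4201.
Rearranging, λ(11 − 0.4201×21.8) = 0.4201, so λ = 0.4201/1.842 = 0.2281 per s.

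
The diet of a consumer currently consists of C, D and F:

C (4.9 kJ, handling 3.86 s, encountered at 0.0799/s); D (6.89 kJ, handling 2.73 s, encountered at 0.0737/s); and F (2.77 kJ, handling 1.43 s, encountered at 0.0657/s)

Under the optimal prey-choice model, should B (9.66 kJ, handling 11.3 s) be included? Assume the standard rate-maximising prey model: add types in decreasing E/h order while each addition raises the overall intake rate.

On C, D and F alone, R = ΣλE/(1+Σλh) = 1.081/1.604 = 0.6743 kJ/s.
B: E/h = 9.66/11.3 = 0.8549 kJ/s.
Since 0.8549 > R, including B increases the long-run rate.

Yes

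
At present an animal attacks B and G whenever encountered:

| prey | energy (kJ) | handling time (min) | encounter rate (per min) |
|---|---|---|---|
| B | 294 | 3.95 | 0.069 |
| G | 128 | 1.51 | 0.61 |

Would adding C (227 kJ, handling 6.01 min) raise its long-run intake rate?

Current rate: (0.069×294 + 0.61×128)/(1 + 0.069×3.95 + 0.61×1.51) = 44.84 kJ/min.
C: E/h = 227/6.01 = 37.77 kJ/min.
37.77 < 44.84, so adding C would lower the average — exclude it.

No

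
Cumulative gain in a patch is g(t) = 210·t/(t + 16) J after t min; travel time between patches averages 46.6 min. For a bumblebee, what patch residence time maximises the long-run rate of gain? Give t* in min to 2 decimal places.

27.31 min

By the marginal value theorem, leave when the instantaneous gain rate g'(t) equals the habitat-wide average g(t)/(T + t).
g'(t) = 210·16/(t + 16)². Setting 210·16/(t+16)² = 210t/[(t+16)(46.6+t)] gives 16(46.6+t) = t(t+16), so t² = 16×46.6 = 745.6.
t* = √745.6 = 27.31 min.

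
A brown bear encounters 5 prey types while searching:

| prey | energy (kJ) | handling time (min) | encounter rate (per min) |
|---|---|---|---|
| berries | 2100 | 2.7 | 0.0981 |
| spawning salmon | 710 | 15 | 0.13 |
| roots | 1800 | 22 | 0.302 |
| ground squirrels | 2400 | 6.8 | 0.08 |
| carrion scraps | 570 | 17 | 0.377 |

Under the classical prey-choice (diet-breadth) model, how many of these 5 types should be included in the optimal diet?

2

Rank by E/h (kJ/min): berries 778, ground squirrels 353, roots 81.8, spawning salmon 47.3, carrion scraps 33.5. Include each in turn until the next type's E/h falls below the running intake rate.
Rate on top 1: 162.9. ground squirrels: 353 > 162.9 → include.
Rate on top 2: 220. roots: 81.8 < 220 → exclude; stop.
Optimal diet: berries, ground squirrels — 2 of 5 types.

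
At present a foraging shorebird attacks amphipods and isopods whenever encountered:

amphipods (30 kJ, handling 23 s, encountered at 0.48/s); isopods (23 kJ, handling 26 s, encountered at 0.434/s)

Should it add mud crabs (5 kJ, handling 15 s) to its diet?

Intake rate on the current diet: R = (0.48×30 + 0.434×23) / (1 + 0.48×23 + 0.434×26) = 24.38/23.32 = 1.045 kJ/s.
Profitability of mud crabs: 5/15 = 0.3333 kJ/s.
Since 0.3333 < R, time spent handling mud crabs is better spent searching.

No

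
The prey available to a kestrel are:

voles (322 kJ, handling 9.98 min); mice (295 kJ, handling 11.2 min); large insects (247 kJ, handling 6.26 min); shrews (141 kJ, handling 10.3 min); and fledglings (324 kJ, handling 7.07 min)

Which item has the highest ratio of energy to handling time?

In descending order of E/h:
fledglings: 324/7.07 = 45.8 kJ/min
large insects: 247/6.26 = 39.5 kJ/min
voles: 322/9.98 = 32.3 kJ/min
mice: 295/11.2 = 26.3 kJ/min
shrews: 141/10.3 = 13.7 kJ/min

fledglings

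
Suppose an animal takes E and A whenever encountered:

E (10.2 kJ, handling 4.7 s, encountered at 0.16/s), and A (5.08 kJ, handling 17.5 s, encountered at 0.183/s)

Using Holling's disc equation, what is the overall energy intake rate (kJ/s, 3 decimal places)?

R = Σλ_iE_i / (1 + Σλ_ih_i)
Numerator: 0.16×10.2 + 0.183×5.08 = 2.562
Denominator: 1 + 0.16×4.7 + 0.183×17.5 = 4.955
R = 2.562/4.955 = 0.517 kJ/s

0.517 kJ/s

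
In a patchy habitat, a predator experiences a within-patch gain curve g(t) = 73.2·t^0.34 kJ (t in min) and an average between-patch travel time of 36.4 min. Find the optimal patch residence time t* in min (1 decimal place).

18.8 min

Optimal t* satisfies g'(t*) = g(t*)/(T + t*).
g'(t) = 0.34·73.2·t^-0.66. Setting 0.34·73.2·t^-0.66 = 73.2·t^0.34/(36.4+t) gives 0.34(36.4+t) = t, so 0.66·t = 0.34×36.4.
t* = 0.34×36.4/0.66 = 18.75 min.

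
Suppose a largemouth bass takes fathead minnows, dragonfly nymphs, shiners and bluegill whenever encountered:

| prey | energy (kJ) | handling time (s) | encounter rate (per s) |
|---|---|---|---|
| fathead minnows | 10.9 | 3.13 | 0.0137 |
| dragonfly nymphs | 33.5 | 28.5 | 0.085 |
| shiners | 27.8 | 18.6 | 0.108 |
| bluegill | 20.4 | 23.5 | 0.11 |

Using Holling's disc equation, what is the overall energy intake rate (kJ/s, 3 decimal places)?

1.023 kJ/s

R = (0.0137×10.9 + 0.085×33.5 + 0.108×27.8 + 0.11×20.4) / (1 + 0.0137×3.13 + 0.085×28.5 + 0.108×18.6 + 0.11×23.5) = 8.243/8.059 = 1.023 kJ/s.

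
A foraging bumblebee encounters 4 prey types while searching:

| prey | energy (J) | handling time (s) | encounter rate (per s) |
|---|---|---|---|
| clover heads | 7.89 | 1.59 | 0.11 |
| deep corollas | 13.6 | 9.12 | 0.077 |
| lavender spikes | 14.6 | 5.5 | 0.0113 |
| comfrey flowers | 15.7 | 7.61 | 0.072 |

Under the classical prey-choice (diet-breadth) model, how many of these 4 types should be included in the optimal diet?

Profitabilities (E/h, J/s): clover heads 4.96, lavender spikes 2.65, comfrey flowers 2.06, deep corollas 1.49. Add prey in this order while the next type's profitability exceeds the intake rate on those already taken.
Rate on top 1: 0.7387. lavender spikes: 2.65 > 0.7387 → include.
Rate on top 2: 0.835. comfrey flowers: 2.06 > 0.835 → include.
Rate on top 3: 1.212. deep corollas: 1.49 > 1.212 → include.
Optimal diet: clover heads, lavender spikes, comfrey flowers, deep corollas — 4 of 4 types.

4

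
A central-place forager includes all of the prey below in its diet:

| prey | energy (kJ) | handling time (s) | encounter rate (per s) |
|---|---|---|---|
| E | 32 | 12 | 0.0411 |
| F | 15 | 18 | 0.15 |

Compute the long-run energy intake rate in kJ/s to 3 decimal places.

Energy encountered per unit search time: 0.0411×32 + 0.15×15 = 3.565 kJ/s.
Handling time per unit search time: 0.0411×12 + 0.15×18 = 3.193.
Rate = 3.565/(1 + 3.193) = 0.8502 kJ/s.

0.850 kJ/s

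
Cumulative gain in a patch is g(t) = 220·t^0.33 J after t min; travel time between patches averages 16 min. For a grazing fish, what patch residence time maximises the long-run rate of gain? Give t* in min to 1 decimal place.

Maximise g(t)/(T+t): set derivative to zero → g'(t)(T+t) = g(t).
g'(t) = 0.33·220·t^-0.67. Setting 0.33·220·t^-0.67 = 220·t^0.33/(16+t) gives 0.33(16+t) = t, so 0.67·t = 0.33×16.
t* = 0.33×16/0.67 = 7.881 min.

7.9 min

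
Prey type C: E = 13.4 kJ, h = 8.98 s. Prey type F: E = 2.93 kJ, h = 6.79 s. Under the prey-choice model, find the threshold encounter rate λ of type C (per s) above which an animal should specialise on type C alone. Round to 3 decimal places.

The zero-one rule: include type F iff E₂/h₂ > λE₁/(1+λh₁). Equality gives the switch point.
λE₁h₂ = E₂ + λE₂h₁ ⇒ λ = E₂/(E₁h₂ − E₂h₁) = 2.93/(90.99 − 26.31) = 0.0453 per s.

0.045 per s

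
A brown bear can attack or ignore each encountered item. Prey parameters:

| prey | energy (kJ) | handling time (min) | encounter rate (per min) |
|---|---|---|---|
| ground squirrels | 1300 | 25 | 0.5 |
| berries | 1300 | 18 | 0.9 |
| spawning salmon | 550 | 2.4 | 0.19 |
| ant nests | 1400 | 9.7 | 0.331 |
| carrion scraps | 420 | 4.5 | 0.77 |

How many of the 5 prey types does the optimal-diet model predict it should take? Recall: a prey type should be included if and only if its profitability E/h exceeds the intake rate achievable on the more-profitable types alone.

Rank by E/h (kJ/min): spawning salmon 229, ant nests 144, carrion scraps 93.3, berries 72.2, ground squirrels 52. Include each in turn until the next type's E/h falls below the running intake rate.
Rate on top 1: 71.77. ant nests: 144 > 71.77 → include.
Rate on top 2: 121.7. carrion scraps: 93.3 < 121.7 → exclude; stop.
Optimal diet: spawning salmon, ant nests — 2 of 5 types.

2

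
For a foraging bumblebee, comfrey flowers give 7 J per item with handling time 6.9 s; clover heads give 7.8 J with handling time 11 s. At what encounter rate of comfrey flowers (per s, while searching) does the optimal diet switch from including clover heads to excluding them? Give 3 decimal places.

The zero-one rule: include clover heads iff E₂/h₂ > λE₁/(1+λh₁). Equality gives the switch point.
λE₁h₂ = E₂ + λE₂h₁ ⇒ λ = E₂/(E₁h₂ − E₂h₁) = 7.8/(77 − 53.82) = 0.3365 per s.

0.336 per s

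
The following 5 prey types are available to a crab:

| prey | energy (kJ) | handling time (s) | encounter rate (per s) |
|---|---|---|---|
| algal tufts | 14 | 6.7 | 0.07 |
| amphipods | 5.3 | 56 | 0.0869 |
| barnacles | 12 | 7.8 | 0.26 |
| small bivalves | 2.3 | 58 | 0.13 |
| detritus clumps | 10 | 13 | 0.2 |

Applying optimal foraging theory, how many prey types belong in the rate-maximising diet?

Profitabilities (E/h, kJ/s): algal tufts 2.09, barnacles 1.54, detritus clumps 0.769, amphipods 0.0946, small bivalves 0.0397. Add prey in this order while the next type's profitability exceeds the intake rate on those already taken.
Rate on top 1: 0.6671. barnacles: 1.54 > 0.6671 → include.
Rate on top 2: 1.172. detritus clumps: 0.769 < 1.172 → exclude; stop.
Optimal diet: algal tufts, barnacles — 2 of 5 types.

2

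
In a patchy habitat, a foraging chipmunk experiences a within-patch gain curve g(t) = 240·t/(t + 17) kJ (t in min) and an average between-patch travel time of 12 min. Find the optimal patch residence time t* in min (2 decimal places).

Optimal t* satisfies g'(t*) = g(t*)/(T + t*).
g'(t) = 240·17/(t + 17)². Setting 240·17/(t+17)² = 240t/[(t+17)(12+t)] gives 17(12+t) = t(t+17), so t² = 17×12 = 204.
t* = √204 = 14.28 min.

14.28 min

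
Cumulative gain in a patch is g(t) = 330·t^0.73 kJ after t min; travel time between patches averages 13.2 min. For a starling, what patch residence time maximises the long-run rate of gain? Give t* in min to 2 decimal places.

35.69 min

By the marginal value theorem, leave when the instantaneous gain rate g'(t) equals the habitat-wide average g(t)/(T + t).
g'(t) = 0.73·330·t^-0.27. Setting 0.73·330·t^-0.27 = 330·t^0.73/(13.2+t) gives 0.73(13.2+t) = t, so 0.27·t = 0.73×13.2.
t* = 0.73×13.2/0.27 = 35.69 min.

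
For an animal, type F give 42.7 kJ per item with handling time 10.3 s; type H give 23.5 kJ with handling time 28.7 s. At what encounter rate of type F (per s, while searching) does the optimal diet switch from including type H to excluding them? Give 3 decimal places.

At the threshold, the rate on type F alone equals the profitability of type H: λ·42.7/(1 + λ·10.3) = 23.5/28.7 = 0.8188.
Rearranging, λ(42.7 − 0.8188×10.3) = 0.8188, so λ = 0.8188/34.27 = 0.0239 per s.

0.024 per s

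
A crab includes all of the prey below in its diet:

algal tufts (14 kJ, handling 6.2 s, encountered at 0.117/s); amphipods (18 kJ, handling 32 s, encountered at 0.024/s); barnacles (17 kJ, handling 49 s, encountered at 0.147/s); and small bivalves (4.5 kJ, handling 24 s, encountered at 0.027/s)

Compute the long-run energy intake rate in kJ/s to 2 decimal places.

Energy encountered per unit search time: 0.117×14 + 0.024×18 + 0.147×17 + 0.027×4.5 = 4.691 kJ/s.
Handling time per unit search time: 0.117×6.2 + 0.024×32 + 0.147×49 + 0.027×24 = 9.344.
Rate = 4.691/(1 + 9.344) = 0.4534 kJ/s.

0.45 kJ/s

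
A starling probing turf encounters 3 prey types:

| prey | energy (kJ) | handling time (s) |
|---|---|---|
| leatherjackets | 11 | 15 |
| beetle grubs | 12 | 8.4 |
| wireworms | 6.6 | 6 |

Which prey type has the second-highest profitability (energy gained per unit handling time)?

Profitability E/h (kJ/s): leatherjackets = 11/15 = 0.733, beetle grubs = 12/8.4 = 1.43, wireworms = 6.6/6 = 1.1.
Ranked: beetle grubs > wireworms > leatherjackets.

wireworms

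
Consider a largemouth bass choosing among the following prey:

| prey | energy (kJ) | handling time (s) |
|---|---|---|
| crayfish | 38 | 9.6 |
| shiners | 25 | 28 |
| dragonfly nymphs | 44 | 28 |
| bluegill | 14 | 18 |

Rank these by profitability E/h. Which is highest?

crayfish

In descending order of E/h:
crayfish: 38/9.6 = 3.96 kJ/s
dragonfly nymphs: 44/28 = 1.57 kJ/s
shiners: 25/28 = 0.893 kJ/s
bluegill: 14/18 = 0.778 kJ/s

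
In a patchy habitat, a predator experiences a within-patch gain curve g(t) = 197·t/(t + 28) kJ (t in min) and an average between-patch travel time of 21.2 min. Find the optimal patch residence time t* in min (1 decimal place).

Optimal t* satisfies g'(t*) = g(t*)/(T + t*).
g'(t) = 197·28/(t + 28)². Setting 197·28/(t+28)² = 197t/[(t+28)(21.2+t)] gives 28(21.2+t) = t(t+28), so t² = 28×21.2 = 593.6.
t* = √593.6 = 24.36 min.

24.4 min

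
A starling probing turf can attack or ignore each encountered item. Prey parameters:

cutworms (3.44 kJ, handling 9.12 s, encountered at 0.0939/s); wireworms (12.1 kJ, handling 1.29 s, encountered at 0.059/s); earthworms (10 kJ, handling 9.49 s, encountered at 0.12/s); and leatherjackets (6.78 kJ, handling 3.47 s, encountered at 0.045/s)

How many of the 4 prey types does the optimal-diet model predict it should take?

3

Rank by E/h (kJ/s): wireworms 9.38, leatherjackets 1.95, earthworms 1.05, cutworms 0.377. Include each in turn until the next type's E/h falls below the running intake rate.
Rate on top 1: 0.6634. leatherjackets: 1.95 > 0.6634 → include.
Rate on top 2: 0.8269. earthworms: 1.05 > 0.8269 → include.
Rate on top 3: 0.9359. cutworms: 0.377 < 0.9359 → exclude; stop.
Optimal diet: wireworms, leatherjackets, earthworms — 3 of 4 types.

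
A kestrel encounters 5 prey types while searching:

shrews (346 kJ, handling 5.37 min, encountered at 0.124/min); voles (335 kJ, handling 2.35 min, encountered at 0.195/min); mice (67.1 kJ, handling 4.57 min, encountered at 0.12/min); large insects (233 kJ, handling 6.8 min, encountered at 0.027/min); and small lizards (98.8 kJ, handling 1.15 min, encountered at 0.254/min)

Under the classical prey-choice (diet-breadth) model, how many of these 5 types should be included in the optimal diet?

Profitabilities (E/h, kJ/min): voles 143, small lizards 85.9, shrews 64.4, large insects 34.3, mice 14.7. Add prey in this order while the next type's profitability exceeds the intake rate on those already taken.
Rate on top 1: 44.8. small lizards: 85.9 > 44.8 → include.
Rate on top 2: 51.66. shrews: 64.4 > 51.66 → include.
Rate on top 3: 55.18. large insects: 34.3 < 55.18 → exclude; stop.
Optimal diet: voles, small lizards, shrews — 3 of 5 types.

3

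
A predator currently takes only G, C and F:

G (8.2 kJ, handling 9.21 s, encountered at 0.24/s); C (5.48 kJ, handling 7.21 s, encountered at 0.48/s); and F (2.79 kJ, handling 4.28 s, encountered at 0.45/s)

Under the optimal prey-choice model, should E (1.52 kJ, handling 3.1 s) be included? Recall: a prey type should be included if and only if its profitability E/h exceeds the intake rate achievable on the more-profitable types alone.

Intake rate on the current diet: R = (0.24×8.2 + 0.48×5.48 + 0.45×2.79) / (1 + 0.24×9.21 + 0.48×7.21 + 0.45×4.28) = 5.854/8.597 = 0.6809 kJ/s.
Profitability of E: 1.52/3.1 = 0.4903 kJ/s.
0.4903 < 0.6809, so adding E would lower the average — exclude it.

No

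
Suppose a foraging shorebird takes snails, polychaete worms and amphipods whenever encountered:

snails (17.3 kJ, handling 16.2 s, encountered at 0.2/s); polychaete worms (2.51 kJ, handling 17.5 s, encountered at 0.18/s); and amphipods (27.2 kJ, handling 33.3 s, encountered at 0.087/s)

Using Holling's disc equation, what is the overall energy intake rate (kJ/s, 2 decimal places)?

0.61 kJ/s

R = (0.2×17.3 + 0.18×2.51 + 0.087×27.2) / (1 + 0.2×16.2 + 0.18×17.5 + 0.087×33.3) = 6.278/10.29 = 0.6103 kJ/s.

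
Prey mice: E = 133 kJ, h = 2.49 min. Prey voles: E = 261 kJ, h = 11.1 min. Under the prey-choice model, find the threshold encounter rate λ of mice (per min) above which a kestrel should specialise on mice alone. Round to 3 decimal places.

Drop voles once their profitability E₂/h₂ falls below the rate achievable on mice alone: E₂/h₂ = λE₁/(1 + λh₁).
Solve for λ: λE₁h₂ = E₂(1 + λh₁) → λ(E₁h₂ − E₂h₁) = E₂ → λ = E₂/(E₁h₂ − E₂h₁).
λ = 261/(133×11.1 − 261×2.49) = 261/826.4 = 0.3158 per min.

0.316 per min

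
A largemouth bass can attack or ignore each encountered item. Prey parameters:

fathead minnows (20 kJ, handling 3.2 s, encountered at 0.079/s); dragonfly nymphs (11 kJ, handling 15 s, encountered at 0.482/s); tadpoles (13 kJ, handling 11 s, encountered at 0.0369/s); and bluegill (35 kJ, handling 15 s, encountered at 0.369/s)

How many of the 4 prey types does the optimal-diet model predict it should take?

Profitabilities (E/h, kJ/s): fathead minnows 6.25, bluegill 2.33, tadpoles 1.18, dragonfly nymphs 0.733. Add prey in this order while the next type's profitability exceeds the intake rate on those already taken.
Rate on top 1: 1.261. bluegill: 2.33 > 1.261 → include.
Rate on top 2: 2.135. tadpoles: 1.18 < 2.135 → exclude; stop.
Optimal diet: fathead minnows, bluegill — 2 of 4 types.

2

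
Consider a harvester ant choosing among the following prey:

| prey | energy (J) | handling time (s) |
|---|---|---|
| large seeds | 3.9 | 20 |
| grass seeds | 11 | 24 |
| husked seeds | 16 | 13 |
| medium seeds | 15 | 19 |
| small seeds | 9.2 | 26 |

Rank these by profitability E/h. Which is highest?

husked seeds

Profitability E/h (J/s): large seeds = 3.9/20 = 0.195, grass seeds = 11/24 = 0.458, husked seeds = 16/13 = 1.23, medium seeds = 15/19 = 0.789, small seeds = 9.2/26 = 0.354.
Ranked: husked seeds > medium seeds > grass seeds > small seeds > large seeds.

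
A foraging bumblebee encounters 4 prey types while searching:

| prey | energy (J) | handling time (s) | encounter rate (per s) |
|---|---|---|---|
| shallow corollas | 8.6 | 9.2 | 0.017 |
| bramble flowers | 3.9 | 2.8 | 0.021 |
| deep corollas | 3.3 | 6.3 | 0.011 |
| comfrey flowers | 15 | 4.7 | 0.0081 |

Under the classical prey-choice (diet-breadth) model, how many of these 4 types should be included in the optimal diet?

4

Rank by E/h (J/s): comfrey flowers 3.19, bramble flowers 1.39, shallow corollas 0.935, deep corollas 0.524. Include each in turn until the next type's E/h falls below the running intake rate.
Rate on top 1: 0.117. bramble flowers: 1.39 > 0.117 → include.
Rate on top 2: 0.1854. shallow corollas: 0.935 > 0.1854 → include.
Rate on top 3: 0.279. deep corollas: 0.524 > 0.279 → include.
Optimal diet: comfrey flowers, bramble flowers, shallow corollas, deep corollas — 4 of 4 types.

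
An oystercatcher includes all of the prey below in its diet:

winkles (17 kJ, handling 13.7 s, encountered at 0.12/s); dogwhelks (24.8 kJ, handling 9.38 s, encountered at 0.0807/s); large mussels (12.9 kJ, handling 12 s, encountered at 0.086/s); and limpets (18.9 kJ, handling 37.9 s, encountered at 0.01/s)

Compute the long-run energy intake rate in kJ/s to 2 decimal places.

1.11 kJ/s

R = Σλ_iE_i / (1 + Σλ_ih_i)
Numerator: 0.12×17 + 0.0807×24.8 + 0.086×12.9 + 0.01×18.9 = 5.34
Denominator: 1 + 0.12×13.7 + 0.0807×9.38 + 0.086×12 + 0.01×37.9 = 4.812
R = 5.34/4.812 = 1.11 kJ/s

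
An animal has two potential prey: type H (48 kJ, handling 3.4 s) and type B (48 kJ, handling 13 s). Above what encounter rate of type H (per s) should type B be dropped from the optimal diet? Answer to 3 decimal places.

At the threshold, the rate on type H alone equals the profitability of type B: λ·48/(1 + λ·3.4) = 48/13 = 3.692.
Rearranging, λ(48 − 3.692×3.4) = 3.692, so λ = 3.692/35.45 = 0.1042 per s.

0.104 per s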